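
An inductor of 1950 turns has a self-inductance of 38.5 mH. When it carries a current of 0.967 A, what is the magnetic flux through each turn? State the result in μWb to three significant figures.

Φ_B ≈ 19.1 μWb

From L = NΦ_B/I, the flux per turn is Φ_B = LI/N.
Φ_B = (3.850×10^-2 H)(0.967 A)/1950 = 1.909×10^-5 Wb.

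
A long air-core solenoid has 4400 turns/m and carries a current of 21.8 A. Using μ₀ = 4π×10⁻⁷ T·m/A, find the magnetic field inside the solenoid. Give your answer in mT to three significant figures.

B ≈ 121 mT

Inside a long solenoid, B = μ₀nI.
B = (4π×10⁻⁷)(4.400×10^3 m⁻¹)(21.8 A) = 0.1205 T.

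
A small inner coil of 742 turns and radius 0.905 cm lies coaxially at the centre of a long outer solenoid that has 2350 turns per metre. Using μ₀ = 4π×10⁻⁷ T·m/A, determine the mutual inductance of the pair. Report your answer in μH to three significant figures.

M ≈ 564 μH

The outer solenoid produces a uniform field B₁ = μ₀n₁I₁ across the inner coil,
so the flux linkage is N₂Φ = N₂B₁A₂ = μ₀n₁N₂A₂·I₁, giving M = μ₀n₁N₂A₂.
A₂ = πr² = π(9.050×10^-3 m)² = 2.573×10^-4 m².
M = (4π×10⁻⁷)(2350)(742)(2.573×10^-4) = 5.638×10^-4 H.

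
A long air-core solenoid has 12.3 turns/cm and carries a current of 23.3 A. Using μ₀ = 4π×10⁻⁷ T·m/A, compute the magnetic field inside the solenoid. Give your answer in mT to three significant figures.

B ≈ 36.0 mT

Inside a long solenoid, B = μ₀nI.
B = (4π×10⁻⁷)(1.230×10^3 m⁻¹)(23.3 A) = 3.601×10^-2 T.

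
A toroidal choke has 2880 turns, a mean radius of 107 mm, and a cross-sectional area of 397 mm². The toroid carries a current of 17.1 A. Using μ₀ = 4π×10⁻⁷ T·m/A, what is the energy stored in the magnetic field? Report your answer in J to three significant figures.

U ≈ 0.900 J

L = μ₀N²A/(2πR) = (4π×10⁻⁷)(2880)²(3.970×10^-4)/(2π×0.107) = 6.1549×10^-3 H.
U = ½LI² = ½(6.1549×10^-3)(17.1)² = 0.8999 J.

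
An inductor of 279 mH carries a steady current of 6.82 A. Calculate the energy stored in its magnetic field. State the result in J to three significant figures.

U ≈ 6.49 J

Stored magnetic energy: U = ½LI².
U = ½(0.279 H)(6.82 A)² = 6.488 J.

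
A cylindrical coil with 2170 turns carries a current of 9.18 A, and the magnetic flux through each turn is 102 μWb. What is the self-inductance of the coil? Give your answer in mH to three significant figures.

Self-inductance is defined by L = NΦ_B/I (flux linkage over current).
L = (2170)(1.020×10^-4 Wb)/(9.18 A) = 2.411×10^-2 H.

L ≈ 24.1 mH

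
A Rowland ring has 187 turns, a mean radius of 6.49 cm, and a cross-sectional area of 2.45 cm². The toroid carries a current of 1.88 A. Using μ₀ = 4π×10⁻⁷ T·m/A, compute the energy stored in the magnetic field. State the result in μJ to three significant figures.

L = μ₀N²A/(2πR) = (4π×10⁻⁷)(187)²(2.450×10^-4)/(2π×6.490×10^-2) = 2.640×10^-5 H.
U = ½LI² = ½(2.640×10^-5)(1.88)² = 4.666×10^-5 J.

U ≈ 46.7 μJ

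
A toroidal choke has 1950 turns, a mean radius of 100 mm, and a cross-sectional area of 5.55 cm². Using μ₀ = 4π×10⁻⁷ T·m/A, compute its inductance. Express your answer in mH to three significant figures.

L ≈ 4.22 mH

For a thin toroid, L = μ₀N²A/(2πR).
L = (4π×10⁻⁷)(1950)²(5.550×10^-4) / (2π×0.1 m) = 4.221×10^-3 H.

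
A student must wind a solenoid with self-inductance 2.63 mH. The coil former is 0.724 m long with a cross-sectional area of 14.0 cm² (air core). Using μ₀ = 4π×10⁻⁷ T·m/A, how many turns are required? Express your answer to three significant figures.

A = 14.0 cm² = 1.400×10^-3 m².
From L = μ₀N²A/ℓ, N = √(Lℓ / (μ₀A)).
N = √[(2.630×10^-3)(0.724) / ((4π×10⁻⁷)×1.400×10^-3)] = √(1.082×10^6) ≈ 1040.3.

N ≈ 1040 turns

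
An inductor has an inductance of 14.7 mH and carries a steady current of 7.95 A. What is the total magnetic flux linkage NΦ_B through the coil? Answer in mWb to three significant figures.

From L = NΦ_B/I, the flux linkage is NΦ_B = LI.
NΦ_B = (1.470×10^-2 H)(7.95 A) = 0.1169 Wb.

NΦ_B ≈ 117 mWb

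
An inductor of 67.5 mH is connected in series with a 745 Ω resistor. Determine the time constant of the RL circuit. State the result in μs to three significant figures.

τ ≈ 90.6 μs

τ = L/R = (6.750×10^-2 H)/(745 Ω) = 9.060×10^-5 s.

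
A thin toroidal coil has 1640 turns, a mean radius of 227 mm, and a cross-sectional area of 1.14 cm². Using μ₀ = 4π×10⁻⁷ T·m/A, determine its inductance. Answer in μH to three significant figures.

For a thin toroid, L = μ₀N²A/(2πR).
L = (4π×10⁻⁷)(1640)²(1.140×10^-4) / (2π×0.227 m) = 2.701×10^-4 H.

L ≈ 270 μH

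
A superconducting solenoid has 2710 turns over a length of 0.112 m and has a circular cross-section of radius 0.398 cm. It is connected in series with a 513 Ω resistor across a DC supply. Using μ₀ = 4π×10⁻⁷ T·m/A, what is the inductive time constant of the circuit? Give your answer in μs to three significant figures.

τ ≈ 7.99 μs

A = πr² = π(3.980×10^-3 m)² = 4.976×10^-5 m².
L = μ₀N²A/ℓ = (4π×10⁻⁷)(2710)²(4.976×10^-5)/(0.112) = 4.101×10^-3 H.
τ = L/R = (4.101×10^-3)/(513) = 7.993×10^-6 s.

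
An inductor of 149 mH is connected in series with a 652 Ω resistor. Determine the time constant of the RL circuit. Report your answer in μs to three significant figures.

τ ≈ 229 μs

τ = L/R = (0.149 H)/(652 Ω) = 2.285×10^-4 s.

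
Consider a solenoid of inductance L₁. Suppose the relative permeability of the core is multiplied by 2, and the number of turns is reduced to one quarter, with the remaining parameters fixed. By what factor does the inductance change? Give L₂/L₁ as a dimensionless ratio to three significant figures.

For a solenoid, L ∝ μᵣN²A/ℓ.
L₂/L₁ = (2) × (0.25)^2 = 0.125.

L₂/L₁ = 0.125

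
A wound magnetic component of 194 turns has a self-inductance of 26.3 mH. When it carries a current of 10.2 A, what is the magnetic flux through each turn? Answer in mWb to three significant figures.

From L = NΦ_B/I, the flux per turn is Φ_B = LI/N.
Φ_B = (2.630×10^-2 H)(10.2 A)/194 = 1.383×10^-3 Wb.

Φ_B ≈ 1.38 mWb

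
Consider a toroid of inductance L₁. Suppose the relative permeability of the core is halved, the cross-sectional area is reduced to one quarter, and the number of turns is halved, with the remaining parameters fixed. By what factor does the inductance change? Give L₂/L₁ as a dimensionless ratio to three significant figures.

For a toroid, L ∝ μᵣN²A/R.
L₂/L₁ = (0.5) × (0.25) × (0.5)^2 = 0.0313.

L₂/L₁ = 0.0313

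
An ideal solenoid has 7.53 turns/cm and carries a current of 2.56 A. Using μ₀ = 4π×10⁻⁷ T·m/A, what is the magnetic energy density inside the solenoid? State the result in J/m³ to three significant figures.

u ≈ 2.33 J/m³

B = μ₀nI = (4π×10⁻⁷)(753)(2.56) = 2.422×10^-3 T.
u = B²/(2μ₀) = (2.422×10^-3)²/(2×4π×10⁻⁷) = 2.3348 J/m³.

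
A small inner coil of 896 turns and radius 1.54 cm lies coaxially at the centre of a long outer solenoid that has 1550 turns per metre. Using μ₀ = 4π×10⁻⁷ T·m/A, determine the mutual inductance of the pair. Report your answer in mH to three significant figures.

M ≈ 1.30 mH

The outer solenoid produces a uniform field B₁ = μ₀n₁I₁ across the inner coil,
so the flux linkage is N₂Φ = N₂B₁A₂ = μ₀n₁N₂A₂·I₁, giving M = μ₀n₁N₂A₂.
A₂ = πr² = π(1.540×10^-2 m)² = 7.451×10^-4 m².
M = (4π×10⁻⁷)(1550)(896)(7.451×10^-4) = 1.300×10^-3 H.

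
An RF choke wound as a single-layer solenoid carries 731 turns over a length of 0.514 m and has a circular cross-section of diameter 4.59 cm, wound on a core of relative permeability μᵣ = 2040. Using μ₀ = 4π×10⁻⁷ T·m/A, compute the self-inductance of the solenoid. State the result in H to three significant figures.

A = π(d/2)² = π(2.295×10^-2 m)² = 1.6547×10^-3 m².
For a long solenoid, L = μ₀μᵣN²A/ℓ.
L = (4π×10⁻⁷)(2040)(731)²(1.6547×10^-3)/(0.514 m) = 4.41 H.

L ≈ 4.41 H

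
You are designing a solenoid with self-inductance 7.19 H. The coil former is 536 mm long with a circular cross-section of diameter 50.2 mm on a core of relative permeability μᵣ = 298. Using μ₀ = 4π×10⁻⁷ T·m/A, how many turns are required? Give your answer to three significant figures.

A = π(d/2)² = π(2.510×10^-2 m)² = 1.979×10^-3 m².
From L = μ₀μᵣN²A/ℓ, N = √(Lℓ / (μ₀μᵣA)).
N = √[(7.19)(0.536) / ((4π×10⁻⁷)(298)×1.979×10^-3)] = √(5.200×10^6) ≈ 2280.3.

N ≈ 2280 turns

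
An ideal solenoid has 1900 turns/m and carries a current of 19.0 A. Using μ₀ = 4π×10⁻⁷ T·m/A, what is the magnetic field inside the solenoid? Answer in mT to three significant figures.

B ≈ 45.4 mT

Inside a long solenoid, B = μ₀nI.
B = (4π×10⁻⁷)(1.900×10^3 m⁻¹)(19.0 A) = 4.536×10^-2 T.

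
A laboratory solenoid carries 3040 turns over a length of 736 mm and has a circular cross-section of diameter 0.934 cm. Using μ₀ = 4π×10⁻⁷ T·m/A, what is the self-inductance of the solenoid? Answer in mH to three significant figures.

A = π(d/2)² = π(4.670×10^-3 m)² = 6.851×10^-5 m².
For a long solenoid, L = μ₀N²A/ℓ.
L = (4π×10⁻⁷)(3040)²(6.851×10^-5)/(0.736 m) = 1.081×10^-3 H.

L ≈ 1.08 mH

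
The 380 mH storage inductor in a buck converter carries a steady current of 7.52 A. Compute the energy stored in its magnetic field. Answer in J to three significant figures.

U ≈ 10.7 J

Stored magnetic energy: U = ½LI².
U = ½(0.38 H)(7.52 A)² = 10.74 J.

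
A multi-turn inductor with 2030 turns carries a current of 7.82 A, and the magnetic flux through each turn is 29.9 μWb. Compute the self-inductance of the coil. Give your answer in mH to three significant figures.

Self-inductance is defined by L = NΦ_B/I (flux linkage over current).
L = (2030)(2.990×10^-5 Wb)/(7.82 A) = 7.762×10^-3 H.

L ≈ 7.76 mH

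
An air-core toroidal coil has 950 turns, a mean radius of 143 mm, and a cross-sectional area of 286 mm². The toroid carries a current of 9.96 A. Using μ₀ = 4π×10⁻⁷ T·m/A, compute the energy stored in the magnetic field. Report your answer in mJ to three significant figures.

U ≈ 17.9 mJ

L = μ₀N²A/(2πR) = (4π×10⁻⁷)(950)²(2.860×10^-4)/(2π×0.143) = 3.610×10^-4 H.
U = ½LI² = ½(3.610×10^-4)(9.96)² = 1.791×10^-2 J.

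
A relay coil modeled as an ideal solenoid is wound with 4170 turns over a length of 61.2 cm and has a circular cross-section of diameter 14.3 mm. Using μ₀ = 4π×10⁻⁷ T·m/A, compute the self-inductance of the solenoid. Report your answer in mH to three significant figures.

L ≈ 5.73 mH

A = π(d/2)² = π(7.150×10^-3 m)² = 1.606×10^-4 m².
For a long solenoid, L = μ₀N²A/ℓ.
L = (4π×10⁻⁷)(4170)²(1.606×10^-4)/(0.612 m) = 5.734×10^-3 H.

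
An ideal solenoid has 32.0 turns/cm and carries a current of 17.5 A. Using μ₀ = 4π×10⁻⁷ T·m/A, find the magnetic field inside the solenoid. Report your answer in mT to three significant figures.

Inside a long solenoid, B = μ₀nI.
B = (4π×10⁻⁷)(3.200×10^3 m⁻¹)(17.5 A) = 7.037×10^-2 T.

B ≈ 70.4 mT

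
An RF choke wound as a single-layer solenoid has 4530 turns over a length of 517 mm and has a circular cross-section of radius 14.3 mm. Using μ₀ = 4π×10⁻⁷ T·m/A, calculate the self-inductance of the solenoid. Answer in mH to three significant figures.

A = πr² = π(1.430×10^-2 m)² = 6.424×10^-4 m².
For a long solenoid, L = μ₀N²A/ℓ.
L = (4π×10⁻⁷)(4530)²(6.424×10^-4)/(0.517 m) = 3.204×10^-2 H.

L ≈ 32.0 mH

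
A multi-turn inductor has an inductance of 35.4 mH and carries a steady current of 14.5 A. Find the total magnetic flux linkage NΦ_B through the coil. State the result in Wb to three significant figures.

NΦ_B ≈ 0.513 Wb

From L = NΦ_B/I, the flux linkage is NΦ_B = LI.
NΦ_B = (3.540×10^-2 H)(14.5 A) = 0.5133 Wb.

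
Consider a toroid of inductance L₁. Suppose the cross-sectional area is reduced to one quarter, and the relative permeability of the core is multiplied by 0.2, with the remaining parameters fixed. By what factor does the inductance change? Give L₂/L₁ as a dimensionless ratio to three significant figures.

L₂/L₁ = 0.0500

For a toroid, L ∝ μᵣN²A/R.
L₂/L₁ = (0.25) × (0.2) = 0.0500.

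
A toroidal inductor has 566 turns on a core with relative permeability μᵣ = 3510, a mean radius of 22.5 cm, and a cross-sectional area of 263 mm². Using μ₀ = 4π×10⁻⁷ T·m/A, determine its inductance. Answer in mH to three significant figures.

L ≈ 263 mH

For a thin toroid, L = μ₀μᵣN²A/(2πR).
L = (4π×10⁻⁷)(3510)(566)²(2.630×10^-4) / (2π×0.225 m) = 0.2629 H.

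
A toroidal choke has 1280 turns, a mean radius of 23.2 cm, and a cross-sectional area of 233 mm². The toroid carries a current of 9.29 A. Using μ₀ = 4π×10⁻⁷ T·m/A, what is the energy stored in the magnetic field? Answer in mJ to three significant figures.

L = μ₀N²A/(2πR) = (4π×10⁻⁷)(1280)²(2.330×10^-4)/(2π×0.232) = 3.291×10^-4 H.
U = ½LI² = ½(3.291×10^-4)(9.29)² = 1.420×10^-2 J.

U ≈ 14.2 mJ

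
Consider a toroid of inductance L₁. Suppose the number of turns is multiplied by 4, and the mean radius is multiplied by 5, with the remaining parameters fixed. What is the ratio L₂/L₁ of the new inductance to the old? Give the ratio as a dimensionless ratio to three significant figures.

L₂/L₁ = 3.20

For a toroid, L ∝ μᵣN²A/R.
L₂/L₁ = (4)^2 × (5)^-1 = 3.20.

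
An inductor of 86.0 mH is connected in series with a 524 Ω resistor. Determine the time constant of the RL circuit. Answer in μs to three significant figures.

τ ≈ 164 μs

τ = L/R = (8.600×10^-2 H)/(524 Ω) = 1.641×10^-4 s.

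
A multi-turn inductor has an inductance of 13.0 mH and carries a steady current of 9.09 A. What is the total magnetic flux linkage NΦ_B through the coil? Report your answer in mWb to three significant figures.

NΦ_B ≈ 118 mWb

From L = NΦ_B/I, the flux linkage is NΦ_B = LI.
NΦ_B = (1.300×10^-2 H)(9.09 A) = 0.1182 Wb.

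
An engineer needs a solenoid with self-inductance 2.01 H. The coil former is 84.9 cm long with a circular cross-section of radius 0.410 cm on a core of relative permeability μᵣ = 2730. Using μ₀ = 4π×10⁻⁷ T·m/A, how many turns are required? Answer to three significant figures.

N ≈ 3070 turns

A = πr² = π(4.100×10^-3 m)² = 5.281×10^-5 m².
From L = μ₀μᵣN²A/ℓ, N = √(Lℓ / (μ₀μᵣA)).
N = √[(2.01)(0.849) / ((4π×10⁻⁷)(2730)×5.281×10^-5)] = √(9.419×10^6) ≈ 3069.1.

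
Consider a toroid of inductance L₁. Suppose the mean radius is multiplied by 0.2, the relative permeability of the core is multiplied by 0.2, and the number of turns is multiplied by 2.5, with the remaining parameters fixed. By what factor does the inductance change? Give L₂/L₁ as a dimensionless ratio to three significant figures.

For a toroid, L ∝ μᵣN²A/R.
L₂/L₁ = (0.2)^-1 × (0.2) × (2.5)^2 = 6.25.

L₂/L₁ = 6.25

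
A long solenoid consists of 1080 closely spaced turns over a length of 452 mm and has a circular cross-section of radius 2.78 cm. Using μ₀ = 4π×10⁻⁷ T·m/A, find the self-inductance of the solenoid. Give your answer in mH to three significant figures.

A = πr² = π(2.780×10^-2 m)² = 2.428×10^-3 m².
For a long solenoid, L = μ₀N²A/ℓ.
L = (4π×10⁻⁷)(1080)²(2.428×10^-3)/(0.452 m) = 7.873×10^-3 H.

L ≈ 7.87 mH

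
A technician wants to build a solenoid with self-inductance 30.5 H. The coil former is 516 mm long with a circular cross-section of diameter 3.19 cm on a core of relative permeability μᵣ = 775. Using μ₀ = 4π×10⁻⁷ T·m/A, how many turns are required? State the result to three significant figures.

N ≈ 4500 turns

A = π(d/2)² = π(1.595×10^-2 m)² = 7.992×10^-4 m².
From L = μ₀μᵣN²A/ℓ, N = √(Lℓ / (μ₀μᵣA)).
N = √[(30.5)(0.516) / ((4π×10⁻⁷)(775)×7.992×10^-4)] = √(2.022×10^7) ≈ 4496.6.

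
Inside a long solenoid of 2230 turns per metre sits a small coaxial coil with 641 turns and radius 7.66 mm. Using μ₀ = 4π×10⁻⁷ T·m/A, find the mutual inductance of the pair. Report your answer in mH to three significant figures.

M ≈ 0.331 mH

The outer solenoid produces a uniform field B₁ = μ₀n₁I₁ across the inner coil,
so the flux linkage is N₂Φ = N₂B₁A₂ = μ₀n₁N₂A₂·I₁, giving M = μ₀n₁N₂A₂.
A₂ = πr² = π(7.660×10^-3 m)² = 1.843×10^-4 m².
M = (4π×10⁻⁷)(2230)(641)(1.843×10^-4) = 3.311×10^-4 H.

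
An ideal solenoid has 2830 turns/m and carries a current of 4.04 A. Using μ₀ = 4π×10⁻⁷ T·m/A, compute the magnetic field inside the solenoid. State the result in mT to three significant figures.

B ≈ 14.4 mT

Inside a long solenoid, B = μ₀nI.
B = (4π×10⁻⁷)(2.830×10^3 m⁻¹)(4.04 A) = 1.437×10^-2 T.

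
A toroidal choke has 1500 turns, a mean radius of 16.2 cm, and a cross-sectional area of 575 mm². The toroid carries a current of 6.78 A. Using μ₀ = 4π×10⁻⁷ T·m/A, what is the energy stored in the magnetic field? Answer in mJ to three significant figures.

L = μ₀N²A/(2πR) = (4π×10⁻⁷)(1500)²(5.750×10^-4)/(2π×0.162) = 1.597×10^-3 H.
U = ½LI² = ½(1.597×10^-3)(6.78)² = 3.671×10^-2 J.

U ≈ 36.7 mJ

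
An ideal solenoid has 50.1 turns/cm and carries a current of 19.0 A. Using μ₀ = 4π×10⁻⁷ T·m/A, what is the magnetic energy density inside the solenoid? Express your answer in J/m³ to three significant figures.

B = μ₀nI = (4π×10⁻⁷)(5.010×10^3)(19.0) = 0.1196 T.
u = B²/(2μ₀) = (0.1196)²/(2×4π×10⁻⁷) = 5.693×10^3 J/m³.

u ≈ 5690 J/m³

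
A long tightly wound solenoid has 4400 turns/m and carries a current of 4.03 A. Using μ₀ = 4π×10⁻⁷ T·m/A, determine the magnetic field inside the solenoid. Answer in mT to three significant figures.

B ≈ 22.3 mT

Inside a long solenoid, B = μ₀nI.
B = (4π×10⁻⁷)(4.400×10^3 m⁻¹)(4.03 A) = 2.228×10^-2 T.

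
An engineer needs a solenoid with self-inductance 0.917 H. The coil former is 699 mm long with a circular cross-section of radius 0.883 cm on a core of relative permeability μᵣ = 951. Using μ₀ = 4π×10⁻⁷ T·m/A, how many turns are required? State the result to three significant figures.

A = πr² = π(8.830×10^-3 m)² = 2.449×10^-4 m².
From L = μ₀μᵣN²A/ℓ, N = √(Lℓ / (μ₀μᵣA)).
N = √[(0.917)(0.699) / ((4π×10⁻⁷)(951)×2.449×10^-4)] = √(2.190×10^6) ≈ 1479.8.

N ≈ 1480 turns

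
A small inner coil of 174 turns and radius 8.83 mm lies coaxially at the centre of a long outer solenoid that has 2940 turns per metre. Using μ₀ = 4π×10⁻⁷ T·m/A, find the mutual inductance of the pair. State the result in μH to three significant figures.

The outer solenoid produces a uniform field B₁ = μ₀n₁I₁ across the inner coil,
so the flux linkage is N₂Φ = N₂B₁A₂ = μ₀n₁N₂A₂·I₁, giving M = μ₀n₁N₂A₂.
A₂ = πr² = π(8.830×10^-3 m)² = 2.449×10^-4 m².
M = (4π×10⁻⁷)(2940)(174)(2.449×10^-4) = 1.5746×10^-4 H.

M ≈ 157 μH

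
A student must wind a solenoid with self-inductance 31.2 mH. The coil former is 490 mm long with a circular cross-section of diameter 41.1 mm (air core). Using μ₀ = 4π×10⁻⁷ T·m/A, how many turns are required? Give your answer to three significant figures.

A = π(d/2)² = π(2.055×10^-2 m)² = 1.327×10^-3 m².
From L = μ₀N²A/ℓ, N = √(Lℓ / (μ₀A)).
N = √[(3.120×10^-2)(0.49) / ((4π×10⁻⁷)×1.327×10^-3)] = √(9.170×10^6) ≈ 3028.2.

N ≈ 3030 turns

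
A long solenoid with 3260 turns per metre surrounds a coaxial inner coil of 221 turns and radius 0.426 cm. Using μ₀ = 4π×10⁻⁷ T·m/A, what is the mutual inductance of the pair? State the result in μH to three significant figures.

The outer solenoid produces a uniform field B₁ = μ₀n₁I₁ across the inner coil,
so the flux linkage is N₂Φ = N₂B₁A₂ = μ₀n₁N₂A₂·I₁, giving M = μ₀n₁N₂A₂.
A₂ = πr² = π(4.260×10^-3 m)² = 5.701×10^-5 m².
M = (4π×10⁻⁷)(3260)(221)(5.701×10^-5) = 5.162×10^-5 H.

M ≈ 51.6 μH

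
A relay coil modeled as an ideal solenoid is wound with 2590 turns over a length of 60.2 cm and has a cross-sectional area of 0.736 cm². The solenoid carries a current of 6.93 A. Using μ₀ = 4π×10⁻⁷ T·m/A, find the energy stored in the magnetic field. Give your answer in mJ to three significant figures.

U ≈ 24.7 mJ

A = 0.736 cm² = 7.360×10^-5 m².
L = μ₀N²A/ℓ = (4π×10⁻⁷)(2590)²(7.360×10^-5)/(0.602) = 1.031×10^-3 H.
U = ½LI² = ½(1.031×10^-3)(6.93)² = 2.4747×10^-2 J.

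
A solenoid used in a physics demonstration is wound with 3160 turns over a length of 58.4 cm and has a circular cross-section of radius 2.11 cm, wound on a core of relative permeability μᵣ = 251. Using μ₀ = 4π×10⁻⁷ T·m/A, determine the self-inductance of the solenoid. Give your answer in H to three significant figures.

A = πr² = π(2.110×10^-2 m)² = 1.399×10^-3 m².
For a long solenoid, L = μ₀μᵣN²A/ℓ.
L = (4π×10⁻⁷)(251)(3160)²(1.399×10^-3)/(0.584 m) = 7.543 H.

L ≈ 7.54 H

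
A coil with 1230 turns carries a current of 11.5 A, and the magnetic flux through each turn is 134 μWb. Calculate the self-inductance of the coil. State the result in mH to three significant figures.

L ≈ 14.3 mH

Self-inductance is defined by L = NΦ_B/I (flux linkage over current).
L = (1230)(1.340×10^-4 Wb)/(11.5 A) = 1.433×10^-2 H.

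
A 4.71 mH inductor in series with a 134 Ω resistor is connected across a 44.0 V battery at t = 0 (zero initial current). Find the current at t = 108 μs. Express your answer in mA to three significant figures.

I ≈ 313 mA

τ = L/R = 4.710×10^-3/134 = 3.5149×10^-5 s; final current I_∞ = ε/R = 44.0/134 = 0.3284 A.
I(t) = I_∞(1 − e^(−t/τ)) with t/τ = 3.073.
I = (0.3284)(1 − e^(−3.073)) = 0.3132 A.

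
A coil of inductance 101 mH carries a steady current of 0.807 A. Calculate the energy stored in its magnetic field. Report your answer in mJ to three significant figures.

U ≈ 32.9 mJ

Stored magnetic energy: U = ½LI².
U = ½(0.101 H)(0.807 A)² = 3.289×10^-2 J.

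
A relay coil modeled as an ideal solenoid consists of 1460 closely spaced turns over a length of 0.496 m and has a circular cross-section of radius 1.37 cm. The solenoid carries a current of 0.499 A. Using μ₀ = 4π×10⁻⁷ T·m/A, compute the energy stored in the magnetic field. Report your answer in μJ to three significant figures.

U ≈ 396 μJ

A = πr² = π(1.370×10^-2 m)² = 5.896×10^-4 m².
L = μ₀N²A/ℓ = (4π×10⁻⁷)(1460)²(5.896×10^-4)/(0.496) = 3.184×10^-3 H.
U = ½LI² = ½(3.184×10^-3)(0.499)² = 3.9646×10^-4 J.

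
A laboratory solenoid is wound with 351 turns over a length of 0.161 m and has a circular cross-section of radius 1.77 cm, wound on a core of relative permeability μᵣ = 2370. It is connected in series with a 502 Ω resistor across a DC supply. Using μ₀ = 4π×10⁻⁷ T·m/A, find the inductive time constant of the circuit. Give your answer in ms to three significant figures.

A = πr² = π(1.770×10^-2 m)² = 9.842×10^-4 m².
L = μ₀μᵣN²A/ℓ = (4π×10⁻⁷)(2370)(351)²(9.842×10^-4)/(0.161) = 2.243 H.
τ = L/R = (2.243)/(502) = 4.468×10^-3 s.

τ ≈ 4.47 ms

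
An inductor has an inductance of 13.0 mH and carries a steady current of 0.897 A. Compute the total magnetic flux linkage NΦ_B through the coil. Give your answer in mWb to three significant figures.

NΦ_B ≈ 11.7 mWb

From L = NΦ_B/I, the flux linkage is NΦ_B = LI.
NΦ_B = (1.300×10^-2 H)(0.897 A) = 1.166×10^-2 Wb.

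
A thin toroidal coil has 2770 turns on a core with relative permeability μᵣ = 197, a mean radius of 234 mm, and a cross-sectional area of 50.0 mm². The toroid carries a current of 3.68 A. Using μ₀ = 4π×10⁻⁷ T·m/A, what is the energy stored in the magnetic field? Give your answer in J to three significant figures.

U ≈ 0.437 J

L = μ₀μᵣN²A/(2πR) = (4π×10⁻⁷)(197)(2770)²(5.000×10^-5)/(2π×0.234) = 6.460×10^-2 H.
U = ½LI² = ½(6.460×10^-2)(3.68)² = 0.4374 J.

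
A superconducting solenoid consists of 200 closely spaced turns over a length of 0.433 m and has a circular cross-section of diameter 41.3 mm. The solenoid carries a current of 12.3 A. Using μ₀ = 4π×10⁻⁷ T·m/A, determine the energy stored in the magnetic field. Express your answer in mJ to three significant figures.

A = π(d/2)² = π(2.065×10^-2 m)² = 1.340×10^-3 m².
L = μ₀N²A/ℓ = (4π×10⁻⁷)(200)²(1.340×10^-3)/(0.433) = 1.555×10^-4 H.
U = ½LI² = ½(1.555×10^-4)(12.3)² = 1.176×10^-2 J.

U ≈ 11.8 mJ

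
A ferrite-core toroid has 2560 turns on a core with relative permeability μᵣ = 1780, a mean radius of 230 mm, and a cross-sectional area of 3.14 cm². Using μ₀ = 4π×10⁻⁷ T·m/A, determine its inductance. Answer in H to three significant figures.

L ≈ 3.19 H

For a thin toroid, L = μ₀μᵣN²A/(2πR).
L = (4π×10⁻⁷)(1780)(2560)²(3.140×10^-4) / (2π×0.23 m) = 3.185 H.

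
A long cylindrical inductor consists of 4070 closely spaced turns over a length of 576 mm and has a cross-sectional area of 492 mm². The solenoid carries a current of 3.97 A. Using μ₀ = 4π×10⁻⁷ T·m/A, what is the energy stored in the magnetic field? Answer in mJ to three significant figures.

A = 492 mm² = 4.920×10^-4 m².
L = μ₀N²A/ℓ = (4π×10⁻⁷)(4070)²(4.920×10^-4)/(0.576) = 1.778×10^-2 H.
U = ½LI² = ½(1.778×10^-2)(3.97)² = 0.1401 J.

U ≈ 140 mJ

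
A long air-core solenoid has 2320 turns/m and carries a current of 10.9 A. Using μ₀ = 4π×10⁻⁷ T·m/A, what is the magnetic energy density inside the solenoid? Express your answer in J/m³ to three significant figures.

u ≈ 402 J/m³

B = μ₀nI = (4π×10⁻⁷)(2.320×10^3)(10.9) = 3.178×10^-2 T.
u = B²/(2μ₀) = (3.178×10^-2)²/(2×4π×10⁻⁷) = 401.8 J/m³.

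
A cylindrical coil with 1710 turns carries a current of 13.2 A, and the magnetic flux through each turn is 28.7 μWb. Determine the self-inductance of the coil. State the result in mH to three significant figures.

Self-inductance is defined by L = NΦ_B/I (flux linkage over current).
L = (1710)(2.870×10^-5 Wb)/(13.2 A) = 3.718×10^-3 H.

L ≈ 3.72 mH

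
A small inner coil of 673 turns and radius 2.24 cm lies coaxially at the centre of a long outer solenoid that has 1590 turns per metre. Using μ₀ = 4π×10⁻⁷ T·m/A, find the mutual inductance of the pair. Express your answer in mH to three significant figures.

M ≈ 2.12 mH

The outer solenoid produces a uniform field B₁ = μ₀n₁I₁ across the inner coil,
so the flux linkage is N₂Φ = N₂B₁A₂ = μ₀n₁N₂A₂·I₁, giving M = μ₀n₁N₂A₂.
A₂ = πr² = π(2.240×10^-2 m)² = 1.576×10^-3 m².
M = (4π×10⁻⁷)(1590)(673)(1.576×10^-3) = 2.120×10^-3 H.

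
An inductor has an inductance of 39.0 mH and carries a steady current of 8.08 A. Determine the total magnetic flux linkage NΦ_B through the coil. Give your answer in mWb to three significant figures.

NΦ_B ≈ 315 mWb

From L = NΦ_B/I, the flux linkage is NΦ_B = LI.
NΦ_B = (3.900×10^-2 H)(8.08 A) = 0.3151 Wb.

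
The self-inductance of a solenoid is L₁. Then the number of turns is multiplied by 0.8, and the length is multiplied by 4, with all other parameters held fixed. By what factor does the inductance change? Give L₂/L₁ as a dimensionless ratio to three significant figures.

For a solenoid, L ∝ μᵣN²A/ℓ.
L₂/L₁ = (0.8)^2 × (4)^-1 = 0.160.

L₂/L₁ = 0.160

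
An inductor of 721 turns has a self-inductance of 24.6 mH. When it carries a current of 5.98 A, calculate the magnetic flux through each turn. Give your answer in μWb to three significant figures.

From L = NΦ_B/I, the flux per turn is Φ_B = LI/N.
Φ_B = (2.460×10^-2 H)(5.98 A)/721 = 2.040×10^-4 Wb.

Φ_B ≈ 204 μWb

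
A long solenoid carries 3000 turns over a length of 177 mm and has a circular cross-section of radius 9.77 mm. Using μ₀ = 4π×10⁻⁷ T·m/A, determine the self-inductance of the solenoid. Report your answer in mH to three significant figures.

A = πr² = π(9.770×10^-3 m)² = 2.999×10^-4 m².
For a long solenoid, L = μ₀N²A/ℓ.
L = (4π×10⁻⁷)(3000)²(2.999×10^-4)/(0.177 m) = 1.916×10^-2 H.

L ≈ 19.2 mH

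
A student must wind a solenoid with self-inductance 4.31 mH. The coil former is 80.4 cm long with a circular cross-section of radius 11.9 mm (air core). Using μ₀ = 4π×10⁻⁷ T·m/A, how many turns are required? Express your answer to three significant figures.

A = πr² = π(1.190×10^-2 m)² = 4.449×10^-4 m².
From L = μ₀N²A/ℓ, N = √(Lℓ / (μ₀A)).
N = √[(4.310×10^-3)(0.804) / ((4π×10⁻⁷)×4.449×10^-4)] = √(6.198×10^6) ≈ 2489.7.

N ≈ 2490 turns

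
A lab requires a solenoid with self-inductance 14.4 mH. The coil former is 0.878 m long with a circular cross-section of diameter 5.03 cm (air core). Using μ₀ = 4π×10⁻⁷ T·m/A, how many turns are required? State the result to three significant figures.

N ≈ 2250 turns

A = π(d/2)² = π(2.515×10^-2 m)² = 1.987×10^-3 m².
From L = μ₀N²A/ℓ, N = √(Lℓ / (μ₀A)).
N = √[(1.440×10^-2)(0.878) / ((4π×10⁻⁷)×1.987×10^-3)] = √(5.063×10^6) ≈ 2250.1.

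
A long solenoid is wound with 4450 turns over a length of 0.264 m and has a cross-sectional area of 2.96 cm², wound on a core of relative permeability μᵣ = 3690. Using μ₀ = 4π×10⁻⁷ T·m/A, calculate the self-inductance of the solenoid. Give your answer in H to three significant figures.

A = 2.96 cm² = 2.960×10^-4 m².
For a long solenoid, L = μ₀μᵣN²A/ℓ.
L = (4π×10⁻⁷)(3690)(4450)²(2.960×10^-4)/(0.264 m) = 103 H.

L ≈ 103 H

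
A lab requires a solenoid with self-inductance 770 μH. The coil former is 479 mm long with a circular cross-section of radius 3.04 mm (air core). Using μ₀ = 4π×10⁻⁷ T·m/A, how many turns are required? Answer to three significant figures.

A = πr² = π(3.040×10^-3 m)² = 2.903×10^-5 m².
From L = μ₀N²A/ℓ, N = √(Lℓ / (μ₀A)).
N = √[(7.700×10^-4)(0.479) / ((4π×10⁻⁷)×2.903×10^-5)] = √(1.011×10^7) ≈ 3179.5.

N ≈ 3180 turns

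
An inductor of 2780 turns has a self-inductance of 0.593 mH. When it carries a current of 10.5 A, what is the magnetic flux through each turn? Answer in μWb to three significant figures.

Φ_B ≈ 2.24 μWb

From L = NΦ_B/I, the flux per turn is Φ_B = LI/N.
Φ_B = (5.930×10^-4 H)(10.5 A)/2780 = 2.240×10^-6 Wb.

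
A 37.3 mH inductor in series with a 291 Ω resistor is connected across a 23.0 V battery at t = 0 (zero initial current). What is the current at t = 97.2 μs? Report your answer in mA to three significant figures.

I ≈ 42.0 mA

τ = L/R = 3.730×10^-2/291 = 1.282×10^-4 s; final current I_∞ = ε/R = 23.0/291 = 7.904×10^-2 A.
I(t) = I_∞(1 − e^(−t/τ)) with t/τ = 0.758.
I = (7.904×10^-2)(1 − e^(−0.758)) = 4.201×10^-2 A.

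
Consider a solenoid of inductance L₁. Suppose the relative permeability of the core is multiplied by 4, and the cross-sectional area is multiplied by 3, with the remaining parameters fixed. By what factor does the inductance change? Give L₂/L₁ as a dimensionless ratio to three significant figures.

For a solenoid, L ∝ μᵣN²A/ℓ.
L₂/L₁ = (4) × (3) = 12.0.

L₂/L₁ = 12.0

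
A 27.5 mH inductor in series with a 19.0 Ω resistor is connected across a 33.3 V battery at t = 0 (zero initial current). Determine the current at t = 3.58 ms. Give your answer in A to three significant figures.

τ = L/R = 2.750×10^-2/19.0 = 1.447×10^-3 s; final current I_∞ = ε/R = 33.3/19.0 = 1.753 A.
I(t) = I_∞(1 − e^(−t/τ)) with t/τ = 2.473.
I = (1.753)(1 − e^(−2.473)) = 1.6049 A.

I ≈ 1.60 A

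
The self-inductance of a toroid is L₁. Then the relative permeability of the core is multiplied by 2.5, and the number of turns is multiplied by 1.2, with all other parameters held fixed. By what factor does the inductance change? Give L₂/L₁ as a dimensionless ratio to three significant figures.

For a toroid, L ∝ μᵣN²A/R.
L₂/L₁ = (2.5) × (1.2)^2 = 3.60.

L₂/L₁ = 3.60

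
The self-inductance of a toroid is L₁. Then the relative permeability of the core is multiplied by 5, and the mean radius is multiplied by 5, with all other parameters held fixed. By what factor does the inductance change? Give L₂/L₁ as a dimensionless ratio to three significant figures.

For a toroid, L ∝ μᵣN²A/R.
L₂/L₁ = (5) × (5)^-1 = 1.00.

L₂/L₁ = 1.00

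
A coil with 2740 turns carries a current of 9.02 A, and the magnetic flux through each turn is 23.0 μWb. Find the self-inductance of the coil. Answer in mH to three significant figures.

Self-inductance is defined by L = NΦ_B/I (flux linkage over current).
L = (2740)(2.300×10^-5 Wb)/(9.02 A) = 6.987×10^-3 H.

L ≈ 6.99 mH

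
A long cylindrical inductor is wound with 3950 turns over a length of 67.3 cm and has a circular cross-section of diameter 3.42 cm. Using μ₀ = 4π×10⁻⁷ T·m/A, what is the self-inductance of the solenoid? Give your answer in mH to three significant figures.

L ≈ 26.8 mH

A = π(d/2)² = π(1.710×10^-2 m)² = 9.186×10^-4 m².
For a long solenoid, L = μ₀N²A/ℓ.
L = (4π×10⁻⁷)(3950)²(9.186×10^-4)/(0.673 m) = 2.676×10^-2 H.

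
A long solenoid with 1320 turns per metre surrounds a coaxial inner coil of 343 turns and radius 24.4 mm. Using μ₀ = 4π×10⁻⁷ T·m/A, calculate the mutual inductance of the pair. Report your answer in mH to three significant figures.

M ≈ 1.06 mH

The outer solenoid produces a uniform field B₁ = μ₀n₁I₁ across the inner coil,
so the flux linkage is N₂Φ = N₂B₁A₂ = μ₀n₁N₂A₂·I₁, giving M = μ₀n₁N₂A₂.
A₂ = πr² = π(2.440×10^-2 m)² = 1.870×10^-3 m².
M = (4π×10⁻⁷)(1320)(343)(1.870×10^-3) = 1.064×10^-3 H.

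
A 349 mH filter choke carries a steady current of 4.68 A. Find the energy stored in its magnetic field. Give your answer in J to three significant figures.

Stored magnetic energy: U = ½LI².
U = ½(0.349 H)(4.68 A)² = 3.822 J.

U ≈ 3.82 J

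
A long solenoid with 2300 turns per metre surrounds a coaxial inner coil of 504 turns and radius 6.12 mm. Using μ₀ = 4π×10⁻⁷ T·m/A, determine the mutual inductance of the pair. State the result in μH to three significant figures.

M ≈ 171 μH

The outer solenoid produces a uniform field B₁ = μ₀n₁I₁ across the inner coil,
so the flux linkage is N₂Φ = N₂B₁A₂ = μ₀n₁N₂A₂·I₁, giving M = μ₀n₁N₂A₂.
A₂ = πr² = π(6.120×10^-3 m)² = 1.177×10^-4 m².
M = (4π×10⁻⁷)(2300)(504)(1.177×10^-4) = 1.714×10^-4 H.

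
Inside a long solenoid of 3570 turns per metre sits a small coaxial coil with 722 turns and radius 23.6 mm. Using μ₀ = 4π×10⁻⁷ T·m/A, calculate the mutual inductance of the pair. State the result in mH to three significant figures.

M ≈ 5.67 mH

The outer solenoid produces a uniform field B₁ = μ₀n₁I₁ across the inner coil,
so the flux linkage is N₂Φ = N₂B₁A₂ = μ₀n₁N₂A₂·I₁, giving M = μ₀n₁N₂A₂.
A₂ = πr² = π(2.360×10^-2 m)² = 1.750×10^-3 m².
M = (4π×10⁻⁷)(3570)(722)(1.750×10^-3) = 5.667×10^-3 H.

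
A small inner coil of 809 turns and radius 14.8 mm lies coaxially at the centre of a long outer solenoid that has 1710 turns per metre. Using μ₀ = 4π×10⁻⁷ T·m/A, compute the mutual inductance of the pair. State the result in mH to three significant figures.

M ≈ 1.20 mH

The outer solenoid produces a uniform field B₁ = μ₀n₁I₁ across the inner coil,
so the flux linkage is N₂Φ = N₂B₁A₂ = μ₀n₁N₂A₂·I₁, giving M = μ₀n₁N₂A₂.
A₂ = πr² = π(1.480×10^-2 m)² = 6.881×10^-4 m².
M = (4π×10⁻⁷)(1710)(809)(6.881×10^-4) = 1.196×10^-3 H.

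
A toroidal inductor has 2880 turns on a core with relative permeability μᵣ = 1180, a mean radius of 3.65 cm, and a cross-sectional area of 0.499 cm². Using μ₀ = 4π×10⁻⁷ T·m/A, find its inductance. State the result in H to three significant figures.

L ≈ 2.68 H

For a thin toroid, L = μ₀μᵣN²A/(2πR).
L = (4π×10⁻⁷)(1180)(2880)²(4.990×10^-5) / (2π×3.650×10^-2 m) = 2.676 H.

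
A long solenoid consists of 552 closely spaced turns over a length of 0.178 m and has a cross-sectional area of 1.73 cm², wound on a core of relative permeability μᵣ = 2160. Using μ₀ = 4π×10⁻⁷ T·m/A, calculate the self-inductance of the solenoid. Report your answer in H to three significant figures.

L ≈ 0.804 H

A = 1.73 cm² = 1.730×10^-4 m².
For a long solenoid, L = μ₀μᵣN²A/ℓ.
L = (4π×10⁻⁷)(2160)(552)²(1.730×10^-4)/(0.178 m) = 0.8038 H.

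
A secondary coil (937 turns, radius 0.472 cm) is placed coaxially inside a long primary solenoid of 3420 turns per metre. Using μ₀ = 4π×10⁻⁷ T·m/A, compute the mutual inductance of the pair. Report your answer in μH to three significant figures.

M ≈ 282 μH

The outer solenoid produces a uniform field B₁ = μ₀n₁I₁ across the inner coil,
so the flux linkage is N₂Φ = N₂B₁A₂ = μ₀n₁N₂A₂·I₁, giving M = μ₀n₁N₂A₂.
A₂ = πr² = π(4.720×10^-3 m)² = 6.999×10^-5 m².
M = (4π×10⁻⁷)(3420)(937)(6.999×10^-5) = 2.818×10^-4 H.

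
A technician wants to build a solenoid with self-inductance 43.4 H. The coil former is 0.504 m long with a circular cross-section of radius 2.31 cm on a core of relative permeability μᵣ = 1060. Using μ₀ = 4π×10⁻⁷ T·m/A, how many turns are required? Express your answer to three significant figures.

A = πr² = π(2.310×10^-2 m)² = 1.676×10^-3 m².
From L = μ₀μᵣN²A/ℓ, N = √(Lℓ / (μ₀μᵣA)).
N = √[(43.4)(0.504) / ((4π×10⁻⁷)(1060)×1.676×10^-3)] = √(9.796×10^6) ≈ 3129.8.

N ≈ 3130 turns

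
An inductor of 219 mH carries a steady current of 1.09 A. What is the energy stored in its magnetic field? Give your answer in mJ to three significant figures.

Stored magnetic energy: U = ½LI².
U = ½(0.219 H)(1.09 A)² = 0.1301 J.

U ≈ 130 mJ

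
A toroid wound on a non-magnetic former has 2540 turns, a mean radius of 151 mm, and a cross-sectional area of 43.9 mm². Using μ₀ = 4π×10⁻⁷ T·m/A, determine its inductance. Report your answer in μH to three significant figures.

For a thin toroid, L = μ₀N²A/(2πR).
L = (4π×10⁻⁷)(2540)²(4.390×10^-5) / (2π×0.151 m) = 3.751×10^-4 H.

L ≈ 375 μH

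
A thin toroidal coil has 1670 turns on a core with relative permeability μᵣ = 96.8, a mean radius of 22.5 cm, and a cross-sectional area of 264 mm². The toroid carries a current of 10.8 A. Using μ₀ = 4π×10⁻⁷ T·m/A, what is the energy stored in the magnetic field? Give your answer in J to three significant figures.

U ≈ 3.69 J

L = μ₀μᵣN²A/(2πR) = (4π×10⁻⁷)(96.8)(1670)²(2.640×10^-4)/(2π×0.225) = 6.335×10^-2 H.
U = ½LI² = ½(6.335×10^-2)(10.8)² = 3.6947 J.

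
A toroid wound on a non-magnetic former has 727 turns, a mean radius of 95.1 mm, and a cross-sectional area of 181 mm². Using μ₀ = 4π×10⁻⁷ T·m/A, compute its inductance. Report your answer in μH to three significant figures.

For a thin toroid, L = μ₀N²A/(2πR).
L = (4π×10⁻⁷)(727)²(1.810×10^-4) / (2π×9.510×10^-2 m) = 2.012×10^-4 H.

L ≈ 201 μH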